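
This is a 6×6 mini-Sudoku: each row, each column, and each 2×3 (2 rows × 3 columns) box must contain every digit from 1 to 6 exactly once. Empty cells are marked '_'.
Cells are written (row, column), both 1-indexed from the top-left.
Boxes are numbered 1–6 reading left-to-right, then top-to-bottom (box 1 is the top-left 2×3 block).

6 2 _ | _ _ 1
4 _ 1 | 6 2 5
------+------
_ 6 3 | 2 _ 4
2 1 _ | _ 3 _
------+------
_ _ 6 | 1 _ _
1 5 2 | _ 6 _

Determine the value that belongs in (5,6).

Cell (5,6) itself could take any of {2, 3} by direct elimination.
Consider where 2 can go in column 6.
(4,6) is out (row 4 already has a 2).
(6,6) is out (row 6 already has a 2).
So the only cell in column 6 that can hold 2 is (5,6).
Therefore (5,6) = 2.

2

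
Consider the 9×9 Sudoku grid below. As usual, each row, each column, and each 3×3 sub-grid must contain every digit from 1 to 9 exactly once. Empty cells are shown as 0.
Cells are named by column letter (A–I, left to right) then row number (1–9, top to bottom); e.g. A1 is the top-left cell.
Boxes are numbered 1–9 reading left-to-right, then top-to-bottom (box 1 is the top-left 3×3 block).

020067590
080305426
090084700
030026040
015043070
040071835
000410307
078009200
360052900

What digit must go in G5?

Row 5 already contains {1, 3, 4, 5, 7}.
Column G already contains {2, 3, 4, 5, 7, 8, 9}.
Its 3×3 block (box 6) already contains {3, 4, 5, 7, 8}.
The only value from 1–9 not eliminated is 6, so G5 = 6.

6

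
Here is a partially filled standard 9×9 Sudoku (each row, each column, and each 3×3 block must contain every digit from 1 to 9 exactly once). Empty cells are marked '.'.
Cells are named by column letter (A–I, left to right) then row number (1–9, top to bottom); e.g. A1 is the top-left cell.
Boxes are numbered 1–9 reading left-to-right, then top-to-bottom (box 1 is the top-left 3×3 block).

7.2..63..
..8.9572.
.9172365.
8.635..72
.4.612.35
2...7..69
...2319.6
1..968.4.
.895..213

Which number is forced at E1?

8

Cell E1 itself could take any of {4, 8} by direct elimination.
Consider where 8 can go in column E.
E9 is out (row 9 already has a 8).
So the only cell in column E that can hold 8 is E1.
Therefore E1 = 8.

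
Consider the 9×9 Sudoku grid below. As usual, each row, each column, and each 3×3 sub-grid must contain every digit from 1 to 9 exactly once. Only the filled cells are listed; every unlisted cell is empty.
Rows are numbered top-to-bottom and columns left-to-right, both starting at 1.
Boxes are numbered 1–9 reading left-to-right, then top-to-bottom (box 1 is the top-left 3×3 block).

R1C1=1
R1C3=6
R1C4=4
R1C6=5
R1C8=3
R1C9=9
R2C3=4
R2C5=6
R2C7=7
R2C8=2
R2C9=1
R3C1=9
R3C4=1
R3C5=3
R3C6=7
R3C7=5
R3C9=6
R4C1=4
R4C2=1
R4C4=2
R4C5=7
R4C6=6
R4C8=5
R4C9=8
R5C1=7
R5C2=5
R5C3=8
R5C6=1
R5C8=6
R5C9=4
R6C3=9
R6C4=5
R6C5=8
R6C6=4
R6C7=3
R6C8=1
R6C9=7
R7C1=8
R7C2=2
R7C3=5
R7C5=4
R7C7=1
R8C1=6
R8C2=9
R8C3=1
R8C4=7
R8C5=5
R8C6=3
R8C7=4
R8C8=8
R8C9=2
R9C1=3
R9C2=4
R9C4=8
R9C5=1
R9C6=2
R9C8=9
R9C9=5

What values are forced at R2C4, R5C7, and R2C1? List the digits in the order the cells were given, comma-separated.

For R2C4:
  Row 2 already contains {1, 2, 4, 6, 7}.
  Column 4 already contains {1, 2, 4, 5, 7, 8}.
  Its 3×3 block (box 2) already contains {1, 3, 4, 5, 6, 7}.
  The only value from 1–9 not eliminated is 9, so R2C4 = 9.
For R5C7:
  Consider where 2 can go in row 5.
  R5C4 is out (column 4 already has a 2).
  R5C5 is out (box 5 already has a 2).
  So the only cell in row 5 that can hold 2 is R5C7.
  So R5C7 = 2.
For R2C1:
  Row 2 already contains {1, 2, 4, 6, 7}.
  Column 1 already contains {1, 3, 4, 6, 7, 8, 9}.
  Its 3×3 block (box 1) already contains {1, 4, 6, 9}.
  The only value from 1–9 not eliminated is 5, so R2C1 = 5.

9,2,5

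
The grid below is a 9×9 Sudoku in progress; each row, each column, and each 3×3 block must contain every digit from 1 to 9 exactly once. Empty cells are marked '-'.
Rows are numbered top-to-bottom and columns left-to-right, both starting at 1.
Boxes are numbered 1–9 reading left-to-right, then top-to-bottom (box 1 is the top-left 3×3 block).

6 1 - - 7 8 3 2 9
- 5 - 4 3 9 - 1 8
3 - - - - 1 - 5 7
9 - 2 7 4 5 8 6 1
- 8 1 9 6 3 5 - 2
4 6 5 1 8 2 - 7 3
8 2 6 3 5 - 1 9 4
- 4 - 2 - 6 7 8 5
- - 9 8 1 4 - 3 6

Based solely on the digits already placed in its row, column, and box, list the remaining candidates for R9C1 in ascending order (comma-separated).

Row 9 already contains {1, 3, 4, 6, 8, 9}.
Column 1 already contains {3, 4, 6, 8, 9}.
Its 3×3 block (box 7) already contains {2, 4, 6, 8, 9}.
Removing those from 1–9 leaves {5, 7} as the candidates for R9C1.

5,7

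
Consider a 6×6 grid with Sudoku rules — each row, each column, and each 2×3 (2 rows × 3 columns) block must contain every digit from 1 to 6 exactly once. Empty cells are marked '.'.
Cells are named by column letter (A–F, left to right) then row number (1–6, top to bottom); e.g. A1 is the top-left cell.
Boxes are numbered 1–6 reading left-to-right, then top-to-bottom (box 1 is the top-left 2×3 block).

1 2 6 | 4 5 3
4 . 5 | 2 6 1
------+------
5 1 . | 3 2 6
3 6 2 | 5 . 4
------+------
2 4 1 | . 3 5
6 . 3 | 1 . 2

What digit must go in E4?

Row 4 already contains {2, 3, 4, 5, 6}.
Column E already contains {2, 3, 5, 6}.
Its 2×3 block (box 4) already contains {2, 3, 4, 5, 6}.
The only value from 1–6 not eliminated is 1, so E4 = 1.

1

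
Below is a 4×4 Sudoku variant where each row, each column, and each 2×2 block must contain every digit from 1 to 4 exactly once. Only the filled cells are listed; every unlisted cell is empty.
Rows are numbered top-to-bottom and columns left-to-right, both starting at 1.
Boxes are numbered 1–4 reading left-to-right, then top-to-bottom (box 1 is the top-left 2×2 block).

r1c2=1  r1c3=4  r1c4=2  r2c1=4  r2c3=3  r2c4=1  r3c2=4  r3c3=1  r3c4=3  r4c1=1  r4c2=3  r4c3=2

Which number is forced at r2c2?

Row 2 already contains {1, 3, 4}.
Column 2 already contains {1, 3, 4}.
Its 2×2 block (box 1) already contains {1, 4}.
The only value from 1–4 not eliminated is 2, so r2c2 = 2.

2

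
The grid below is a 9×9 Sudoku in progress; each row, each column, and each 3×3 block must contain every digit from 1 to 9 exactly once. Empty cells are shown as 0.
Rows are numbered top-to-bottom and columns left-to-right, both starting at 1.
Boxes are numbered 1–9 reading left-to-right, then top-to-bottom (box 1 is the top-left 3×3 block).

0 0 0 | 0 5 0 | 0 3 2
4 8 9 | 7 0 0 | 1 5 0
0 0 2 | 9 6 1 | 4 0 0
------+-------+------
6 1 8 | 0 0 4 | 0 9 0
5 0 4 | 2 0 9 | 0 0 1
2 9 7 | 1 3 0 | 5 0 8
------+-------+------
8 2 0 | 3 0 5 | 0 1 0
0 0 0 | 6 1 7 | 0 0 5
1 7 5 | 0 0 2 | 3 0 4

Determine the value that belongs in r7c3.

Row 7 already contains {1, 2, 3, 5, 8}.
Column 3 already contains {2, 4, 5, 7, 8, 9}.
Its 3×3 block (box 7) already contains {1, 2, 5, 7, 8}.
The only value from 1–9 not eliminated is 6, so r7c3 = 6.

6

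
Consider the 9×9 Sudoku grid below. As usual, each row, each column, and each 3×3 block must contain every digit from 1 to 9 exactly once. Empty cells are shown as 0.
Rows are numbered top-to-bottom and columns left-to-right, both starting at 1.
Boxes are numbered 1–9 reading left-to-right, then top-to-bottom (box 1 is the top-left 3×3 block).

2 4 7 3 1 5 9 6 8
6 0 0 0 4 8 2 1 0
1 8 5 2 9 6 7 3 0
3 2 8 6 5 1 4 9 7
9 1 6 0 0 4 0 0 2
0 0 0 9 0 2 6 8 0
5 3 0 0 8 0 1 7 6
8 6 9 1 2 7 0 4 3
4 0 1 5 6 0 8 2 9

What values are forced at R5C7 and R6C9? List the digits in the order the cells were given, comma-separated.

For R5C7:
  Consider where 3 can go in box 6.
  R5C8 is out (column 8 already has a 3).
  R6C9 is out (column 9 already has a 3).
  So the only cell in box 6 that can hold 3 is R5C7.
  So R5C7 = 3.
For R6C9:
  Consider where 1 can go in row 6.
  R6C1 is out (column 1 already has a 1).
  R6C2 is out (column 2 already has a 1).
  R6C3 is out (column 3 already has a 1).
  R6C5 is out (column 5 already has a 1).
  So the only cell in row 6 that can hold 1 is R6C9.
  So R6C9 = 1.

3,1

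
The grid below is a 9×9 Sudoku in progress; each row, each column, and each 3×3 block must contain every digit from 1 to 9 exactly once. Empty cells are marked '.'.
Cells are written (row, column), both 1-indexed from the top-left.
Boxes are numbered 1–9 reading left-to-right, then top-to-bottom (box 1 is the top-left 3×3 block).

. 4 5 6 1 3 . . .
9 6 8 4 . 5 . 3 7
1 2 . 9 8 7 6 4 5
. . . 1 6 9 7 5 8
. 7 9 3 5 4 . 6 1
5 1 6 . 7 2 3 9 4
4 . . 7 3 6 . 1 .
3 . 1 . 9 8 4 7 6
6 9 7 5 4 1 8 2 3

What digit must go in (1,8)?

8

Row 1 already contains {1, 3, 4, 5, 6}.
Column 8 already contains {1, 2, 3, 4, 5, 6, 7, 9}.
Its 3×3 block (box 3) already contains {3, 4, 5, 6, 7}.
The only value from 1–9 not eliminated is 8, so (1,8) = 8.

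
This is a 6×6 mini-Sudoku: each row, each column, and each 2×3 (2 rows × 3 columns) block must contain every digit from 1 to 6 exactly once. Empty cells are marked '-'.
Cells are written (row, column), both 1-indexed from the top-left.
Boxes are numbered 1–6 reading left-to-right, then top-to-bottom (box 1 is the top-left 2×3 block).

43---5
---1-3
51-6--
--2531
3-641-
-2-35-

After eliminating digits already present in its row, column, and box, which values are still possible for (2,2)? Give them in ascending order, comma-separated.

Row 2 already contains {1, 3}.
Column 2 already contains {1, 2, 3}.
Its 2×3 block (box 1) already contains {3, 4}.
Removing those from 1–6 leaves {5, 6} as the candidates for (2,2).

5,6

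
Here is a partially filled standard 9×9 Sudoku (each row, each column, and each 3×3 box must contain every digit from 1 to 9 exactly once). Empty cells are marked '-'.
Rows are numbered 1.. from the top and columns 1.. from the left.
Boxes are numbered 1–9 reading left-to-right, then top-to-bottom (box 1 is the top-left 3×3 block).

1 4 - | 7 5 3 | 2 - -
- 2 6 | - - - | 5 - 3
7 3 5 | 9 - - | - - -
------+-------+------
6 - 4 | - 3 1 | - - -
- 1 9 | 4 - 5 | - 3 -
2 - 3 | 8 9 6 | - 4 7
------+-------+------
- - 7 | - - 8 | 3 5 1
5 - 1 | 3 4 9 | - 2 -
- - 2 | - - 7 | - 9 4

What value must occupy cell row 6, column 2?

Row 6 already contains {2, 3, 4, 6, 7, 8, 9}.
Column 2 already contains {1, 2, 3, 4}.
Its 3×3 block (box 4) already contains {1, 2, 3, 4, 6, 9}.
The only value from 1–9 not eliminated is 5, so row 6, column 2 = 5.

5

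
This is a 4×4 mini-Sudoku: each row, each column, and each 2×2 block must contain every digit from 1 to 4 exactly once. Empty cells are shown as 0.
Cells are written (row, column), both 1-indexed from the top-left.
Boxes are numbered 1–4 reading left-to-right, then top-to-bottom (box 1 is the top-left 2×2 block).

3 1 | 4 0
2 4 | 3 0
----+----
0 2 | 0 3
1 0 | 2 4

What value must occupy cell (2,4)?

1

Row 2 already contains {2, 3, 4}.
Column 4 already contains {3, 4}.
Its 2×2 block (box 2) already contains {3, 4}.
The only value from 1–4 not eliminated is 1, so (2,4) = 1.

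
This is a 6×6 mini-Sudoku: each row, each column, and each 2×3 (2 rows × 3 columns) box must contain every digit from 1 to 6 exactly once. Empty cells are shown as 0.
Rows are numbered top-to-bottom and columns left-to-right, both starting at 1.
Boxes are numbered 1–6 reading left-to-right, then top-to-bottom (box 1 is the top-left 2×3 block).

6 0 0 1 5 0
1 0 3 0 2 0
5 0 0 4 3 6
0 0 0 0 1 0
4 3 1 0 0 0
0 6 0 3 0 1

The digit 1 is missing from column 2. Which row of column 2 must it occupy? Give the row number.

3

Consider where 1 can go in column 2.
r1c2 is out (row 1 already has a 1).
r2c2 is out (row 2 already has a 1).
r4c2 is out (row 4 already has a 1).
So the only cell in column 2 that can hold 1 is r3c2.
That is row 3.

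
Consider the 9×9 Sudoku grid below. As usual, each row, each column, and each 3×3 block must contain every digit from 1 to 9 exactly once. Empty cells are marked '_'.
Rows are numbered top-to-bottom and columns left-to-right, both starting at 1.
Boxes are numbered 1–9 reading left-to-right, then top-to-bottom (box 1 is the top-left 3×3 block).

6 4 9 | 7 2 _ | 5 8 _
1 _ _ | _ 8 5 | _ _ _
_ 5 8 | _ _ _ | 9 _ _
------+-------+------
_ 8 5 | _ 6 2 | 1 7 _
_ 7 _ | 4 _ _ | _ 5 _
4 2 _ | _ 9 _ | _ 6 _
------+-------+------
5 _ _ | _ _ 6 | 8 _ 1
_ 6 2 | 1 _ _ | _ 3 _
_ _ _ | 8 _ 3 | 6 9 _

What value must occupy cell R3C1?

Cell R3C1 itself could take any of {2, 3, 7} by direct elimination.
Consider where 2 can go in box 1.
R2C2 is out (column 2 already has a 2).
R2C3 is out (column 3 already has a 2).
So the only cell in box 1 that can hold 2 is R3C1.
Therefore R3C1 = 2.

2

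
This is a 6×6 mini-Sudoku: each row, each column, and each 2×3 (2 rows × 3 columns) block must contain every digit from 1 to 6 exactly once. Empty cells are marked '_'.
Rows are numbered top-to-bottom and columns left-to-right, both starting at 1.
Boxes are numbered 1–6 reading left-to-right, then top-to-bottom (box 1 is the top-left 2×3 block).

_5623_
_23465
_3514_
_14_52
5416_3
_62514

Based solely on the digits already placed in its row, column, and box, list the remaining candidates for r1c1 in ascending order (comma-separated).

Row 1 already contains {2, 3, 5, 6}.
Column 1 already contains {5}.
Its 2×3 block (box 1) already contains {2, 3, 5, 6}.
Removing those from 1–6 leaves {1, 4} as the candidates for r1c1.

1,4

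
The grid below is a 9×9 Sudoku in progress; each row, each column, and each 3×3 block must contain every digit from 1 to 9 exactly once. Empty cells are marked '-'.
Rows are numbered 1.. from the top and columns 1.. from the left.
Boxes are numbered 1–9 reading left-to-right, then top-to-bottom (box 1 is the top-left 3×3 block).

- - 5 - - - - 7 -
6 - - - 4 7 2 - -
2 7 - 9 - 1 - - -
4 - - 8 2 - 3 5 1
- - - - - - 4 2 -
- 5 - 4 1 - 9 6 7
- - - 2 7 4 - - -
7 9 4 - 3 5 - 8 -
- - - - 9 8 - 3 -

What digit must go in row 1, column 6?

2

Cell row 1, column 6 itself could take any of {2, 3, 6} by direct elimination.
Consider where 2 can go in column 6.
row 4, column 6 is out (row 4 already has a 2).
row 5, column 6 is out (row 5 already has a 2).
row 6, column 6 is out (box 5 already has a 2).
So the only cell in column 6 that can hold 2 is row 1, column 6.
Therefore row 1, column 6 = 2.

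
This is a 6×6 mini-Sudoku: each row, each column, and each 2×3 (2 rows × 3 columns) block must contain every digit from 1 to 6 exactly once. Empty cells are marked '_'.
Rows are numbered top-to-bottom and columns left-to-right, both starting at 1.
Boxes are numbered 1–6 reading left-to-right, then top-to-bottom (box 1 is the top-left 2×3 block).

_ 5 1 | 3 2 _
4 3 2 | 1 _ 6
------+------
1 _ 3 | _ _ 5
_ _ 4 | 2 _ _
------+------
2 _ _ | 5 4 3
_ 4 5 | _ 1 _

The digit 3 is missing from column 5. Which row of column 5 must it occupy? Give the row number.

4

Consider where 3 can go in column 5.
r2c5 is out (row 2 already has a 3).
r3c5 is out (row 3 already has a 3).
So the only cell in column 5 that can hold 3 is r4c5.
That is row 4.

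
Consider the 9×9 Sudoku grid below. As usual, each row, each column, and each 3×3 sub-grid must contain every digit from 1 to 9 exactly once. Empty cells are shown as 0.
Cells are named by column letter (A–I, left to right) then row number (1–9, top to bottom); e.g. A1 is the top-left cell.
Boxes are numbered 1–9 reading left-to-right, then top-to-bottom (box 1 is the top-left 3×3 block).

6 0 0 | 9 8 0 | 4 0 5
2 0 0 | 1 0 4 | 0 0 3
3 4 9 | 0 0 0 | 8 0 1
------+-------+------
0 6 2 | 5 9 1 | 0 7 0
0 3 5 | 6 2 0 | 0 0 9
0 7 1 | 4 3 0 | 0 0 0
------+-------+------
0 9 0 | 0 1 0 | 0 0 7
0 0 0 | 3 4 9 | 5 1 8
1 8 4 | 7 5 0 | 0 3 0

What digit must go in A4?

8

Cell A4 itself could take any of {4, 8} by direct elimination.
Consider where 8 can go in row 4.
G4 is out (column G already has a 8).
I4 is out (column I already has a 8).
So the only cell in row 4 that can hold 8 is A4.
Therefore A4 = 8.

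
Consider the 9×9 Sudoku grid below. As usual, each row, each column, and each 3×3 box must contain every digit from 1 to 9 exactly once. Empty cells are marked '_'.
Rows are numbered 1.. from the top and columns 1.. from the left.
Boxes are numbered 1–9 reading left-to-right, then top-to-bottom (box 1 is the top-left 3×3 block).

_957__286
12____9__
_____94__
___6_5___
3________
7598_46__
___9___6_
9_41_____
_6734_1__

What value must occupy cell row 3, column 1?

Cell row 3, column 1 itself could take any of {6, 8} by direct elimination.
Consider where 6 can go in column 1.
row 1, column 1 is out (row 1 already has a 6).
row 4, column 1 is out (row 4 already has a 6).
row 7, column 1 is out (row 7 already has a 6).
row 9, column 1 is out (row 9 already has a 6).
So the only cell in column 1 that can hold 6 is row 3, column 1.
Therefore row 3, column 1 = 6.

6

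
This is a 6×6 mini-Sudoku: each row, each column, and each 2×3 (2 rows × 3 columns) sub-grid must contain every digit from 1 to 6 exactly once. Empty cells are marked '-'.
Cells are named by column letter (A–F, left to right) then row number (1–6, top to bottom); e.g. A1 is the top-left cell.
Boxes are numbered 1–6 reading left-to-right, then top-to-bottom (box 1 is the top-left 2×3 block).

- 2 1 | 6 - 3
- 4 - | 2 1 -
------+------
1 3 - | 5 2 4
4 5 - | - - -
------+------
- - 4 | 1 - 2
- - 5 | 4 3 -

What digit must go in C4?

2

Cell C4 itself could take any of {2, 6} by direct elimination.
Consider where 2 can go in box 3.
C3 is out (row 3 already has a 2).
So the only cell in box 3 that can hold 2 is C4.
Therefore C4 = 2.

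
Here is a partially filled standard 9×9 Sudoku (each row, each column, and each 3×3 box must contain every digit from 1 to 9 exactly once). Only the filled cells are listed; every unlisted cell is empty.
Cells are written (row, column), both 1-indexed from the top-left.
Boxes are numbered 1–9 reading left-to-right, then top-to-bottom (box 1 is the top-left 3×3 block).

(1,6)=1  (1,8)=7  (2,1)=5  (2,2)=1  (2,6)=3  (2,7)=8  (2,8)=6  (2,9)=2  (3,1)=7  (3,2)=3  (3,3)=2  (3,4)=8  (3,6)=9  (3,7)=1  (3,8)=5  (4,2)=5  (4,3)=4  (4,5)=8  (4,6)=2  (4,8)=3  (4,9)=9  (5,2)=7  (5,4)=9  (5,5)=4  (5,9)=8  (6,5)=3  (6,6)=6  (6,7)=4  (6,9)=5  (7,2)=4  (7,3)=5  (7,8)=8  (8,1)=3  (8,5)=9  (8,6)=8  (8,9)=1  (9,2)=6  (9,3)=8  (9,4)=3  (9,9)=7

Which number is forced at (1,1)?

Cell (1,1) itself could take any of {4, 6, 8, 9} by direct elimination.
Consider where 4 can go in box 1.
(1,2) is out (column 2 already has a 4).
(1,3) is out (column 3 already has a 4).
(2,3) is out (column 3 already has a 4).
So the only cell in box 1 that can hold 4 is (1,1).
Therefore (1,1) = 4.

4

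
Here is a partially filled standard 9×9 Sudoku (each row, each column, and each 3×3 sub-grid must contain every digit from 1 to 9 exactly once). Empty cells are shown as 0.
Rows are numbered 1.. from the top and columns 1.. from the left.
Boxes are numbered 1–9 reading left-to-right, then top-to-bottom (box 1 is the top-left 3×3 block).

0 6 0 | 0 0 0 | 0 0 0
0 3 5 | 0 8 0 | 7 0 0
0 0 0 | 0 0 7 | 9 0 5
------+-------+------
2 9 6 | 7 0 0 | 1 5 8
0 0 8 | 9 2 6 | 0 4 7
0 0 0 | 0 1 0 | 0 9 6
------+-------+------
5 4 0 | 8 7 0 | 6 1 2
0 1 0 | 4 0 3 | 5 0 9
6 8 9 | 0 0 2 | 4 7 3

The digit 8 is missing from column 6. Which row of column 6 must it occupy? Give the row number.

6

Consider where 8 can go in column 6.
row 1, column 6 is out (box 2 already has a 8).
row 2, column 6 is out (row 2 already has a 8).
row 4, column 6 is out (row 4 already has a 8).
row 7, column 6 is out (row 7 already has a 8).
So the only cell in column 6 that can hold 8 is row 6, column 6.
That is row 6.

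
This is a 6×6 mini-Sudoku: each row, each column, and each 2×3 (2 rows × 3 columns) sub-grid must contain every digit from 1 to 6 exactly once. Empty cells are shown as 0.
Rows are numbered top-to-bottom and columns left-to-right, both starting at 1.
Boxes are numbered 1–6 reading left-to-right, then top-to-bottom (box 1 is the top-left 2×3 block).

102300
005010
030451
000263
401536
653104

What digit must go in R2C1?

Row 2 already contains {1, 5}.
Column 1 already contains {1, 4, 6}.
Its 2×3 block (box 1) already contains {1, 2, 5}.
The only value from 1–6 not eliminated is 3, so R2C1 = 3.

3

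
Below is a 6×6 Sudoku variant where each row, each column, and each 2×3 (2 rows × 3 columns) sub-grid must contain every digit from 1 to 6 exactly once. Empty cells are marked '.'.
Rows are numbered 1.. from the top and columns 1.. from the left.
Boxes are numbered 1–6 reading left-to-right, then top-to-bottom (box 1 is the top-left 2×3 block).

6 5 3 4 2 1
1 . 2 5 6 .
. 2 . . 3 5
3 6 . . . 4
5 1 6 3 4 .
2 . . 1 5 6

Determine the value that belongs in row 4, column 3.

Cell row 4, column 3 itself could take any of {1, 5} by direct elimination.
Consider where 5 can go in column 3.
row 3, column 3 is out (row 3 already has a 5).
row 6, column 3 is out (row 6 already has a 5).
So the only cell in column 3 that can hold 5 is row 4, column 3.
Therefore row 4, column 3 = 5.

5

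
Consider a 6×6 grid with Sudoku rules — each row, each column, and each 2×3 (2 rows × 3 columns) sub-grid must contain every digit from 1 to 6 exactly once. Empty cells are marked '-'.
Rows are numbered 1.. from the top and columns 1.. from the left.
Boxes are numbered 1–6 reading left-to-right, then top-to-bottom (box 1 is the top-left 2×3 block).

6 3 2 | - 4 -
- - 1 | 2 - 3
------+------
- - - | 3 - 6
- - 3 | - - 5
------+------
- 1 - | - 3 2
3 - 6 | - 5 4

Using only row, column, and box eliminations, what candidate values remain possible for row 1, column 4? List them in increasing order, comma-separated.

Row 1 already contains {2, 3, 4, 6}.
Column 4 already contains {2, 3}.
Its 2×3 block (box 2) already contains {2, 3, 4}.
Removing those from 1–6 leaves {1, 5} as the candidates for row 1, column 4.

1,5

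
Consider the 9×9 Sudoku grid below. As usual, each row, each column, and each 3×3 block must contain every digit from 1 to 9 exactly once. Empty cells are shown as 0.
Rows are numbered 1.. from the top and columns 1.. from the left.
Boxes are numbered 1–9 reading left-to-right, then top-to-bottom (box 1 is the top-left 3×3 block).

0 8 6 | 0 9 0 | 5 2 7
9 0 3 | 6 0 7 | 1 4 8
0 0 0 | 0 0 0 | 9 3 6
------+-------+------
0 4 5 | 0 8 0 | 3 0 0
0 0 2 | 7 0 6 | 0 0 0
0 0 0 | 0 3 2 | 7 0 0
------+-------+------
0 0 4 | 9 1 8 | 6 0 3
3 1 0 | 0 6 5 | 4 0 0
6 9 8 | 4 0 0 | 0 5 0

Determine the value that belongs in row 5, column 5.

Cell row 5, column 5 itself could take any of {4, 5} by direct elimination.
Consider where 4 can go in box 5.
row 4, column 4 is out (row 4 already has a 4).
row 4, column 6 is out (row 4 already has a 4).
row 6, column 4 is out (column 4 already has a 4).
So the only cell in box 5 that can hold 4 is row 5, column 5.
Therefore row 5, column 5 = 4.

4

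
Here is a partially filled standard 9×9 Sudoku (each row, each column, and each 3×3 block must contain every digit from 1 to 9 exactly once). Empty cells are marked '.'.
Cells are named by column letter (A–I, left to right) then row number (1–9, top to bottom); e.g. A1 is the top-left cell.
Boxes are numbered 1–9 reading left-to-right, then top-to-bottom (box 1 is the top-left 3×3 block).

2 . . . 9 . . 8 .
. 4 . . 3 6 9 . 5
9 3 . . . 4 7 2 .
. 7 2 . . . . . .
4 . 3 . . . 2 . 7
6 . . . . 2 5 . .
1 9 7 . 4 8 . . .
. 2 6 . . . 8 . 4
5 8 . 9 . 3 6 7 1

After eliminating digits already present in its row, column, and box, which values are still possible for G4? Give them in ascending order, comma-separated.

1,3,4

Row 4 already contains {2, 7}.
Column G already contains {2, 5, 6, 7, 8, 9}.
Its 3×3 block (box 6) already contains {2, 5, 7}.
Removing those from 1–9 leaves {1, 3, 4} as the candidates for G4.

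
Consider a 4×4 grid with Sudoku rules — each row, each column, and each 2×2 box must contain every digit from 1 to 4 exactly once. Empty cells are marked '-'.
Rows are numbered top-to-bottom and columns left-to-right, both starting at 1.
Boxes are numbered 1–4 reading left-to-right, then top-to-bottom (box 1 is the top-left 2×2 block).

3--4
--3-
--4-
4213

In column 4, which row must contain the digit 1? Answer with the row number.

Consider where 1 can go in column 4.
r3c4 is out (box 4 already has a 1).
So the only cell in column 4 that can hold 1 is r2c4.
That is row 2.

2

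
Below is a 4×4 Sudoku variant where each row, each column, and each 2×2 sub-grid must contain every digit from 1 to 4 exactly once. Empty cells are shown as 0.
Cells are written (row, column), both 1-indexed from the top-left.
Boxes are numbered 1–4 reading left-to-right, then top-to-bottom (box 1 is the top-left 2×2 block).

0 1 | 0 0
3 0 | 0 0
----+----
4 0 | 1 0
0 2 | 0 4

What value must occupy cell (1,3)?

4

Cell (1,3) itself could take any of {2, 3, 4} by direct elimination.
Consider where 4 can go in row 1.
(1,1) is out (column 1 already has a 4).
(1,4) is out (column 4 already has a 4).
So the only cell in row 1 that can hold 4 is (1,3).
Therefore (1,3) = 4.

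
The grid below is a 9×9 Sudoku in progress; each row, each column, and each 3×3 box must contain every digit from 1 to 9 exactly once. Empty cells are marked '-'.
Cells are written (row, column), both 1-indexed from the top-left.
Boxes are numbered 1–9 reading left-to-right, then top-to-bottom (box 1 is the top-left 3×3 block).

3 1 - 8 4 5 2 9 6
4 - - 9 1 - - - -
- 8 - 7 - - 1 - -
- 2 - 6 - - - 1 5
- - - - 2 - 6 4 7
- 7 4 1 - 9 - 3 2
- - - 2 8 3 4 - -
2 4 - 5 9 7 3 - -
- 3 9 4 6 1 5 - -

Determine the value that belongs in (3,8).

5

Row 3 already contains {1, 7, 8}.
Column 8 already contains {1, 3, 4, 9}.
Its 3×3 block (box 3) already contains {1, 2, 6, 9}.
The only value from 1–9 not eliminated is 5, so (3,8) = 5.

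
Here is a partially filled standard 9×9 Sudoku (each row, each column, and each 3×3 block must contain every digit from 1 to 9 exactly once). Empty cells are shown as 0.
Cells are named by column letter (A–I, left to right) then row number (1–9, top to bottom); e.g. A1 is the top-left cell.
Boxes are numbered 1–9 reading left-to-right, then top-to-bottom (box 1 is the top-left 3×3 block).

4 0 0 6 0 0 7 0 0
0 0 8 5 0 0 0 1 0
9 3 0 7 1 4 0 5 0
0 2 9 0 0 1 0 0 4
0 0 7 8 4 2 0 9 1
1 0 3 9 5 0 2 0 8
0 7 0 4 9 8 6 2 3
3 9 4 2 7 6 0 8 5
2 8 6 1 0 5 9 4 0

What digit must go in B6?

Cell B6 itself could take any of {4, 6} by direct elimination.
Consider where 4 can go in column B.
B1 is out (row 1 already has a 4).
B2 is out (box 1 already has a 4).
B5 is out (row 5 already has a 4).
So the only cell in column B that can hold 4 is B6.
Therefore B6 = 4.

4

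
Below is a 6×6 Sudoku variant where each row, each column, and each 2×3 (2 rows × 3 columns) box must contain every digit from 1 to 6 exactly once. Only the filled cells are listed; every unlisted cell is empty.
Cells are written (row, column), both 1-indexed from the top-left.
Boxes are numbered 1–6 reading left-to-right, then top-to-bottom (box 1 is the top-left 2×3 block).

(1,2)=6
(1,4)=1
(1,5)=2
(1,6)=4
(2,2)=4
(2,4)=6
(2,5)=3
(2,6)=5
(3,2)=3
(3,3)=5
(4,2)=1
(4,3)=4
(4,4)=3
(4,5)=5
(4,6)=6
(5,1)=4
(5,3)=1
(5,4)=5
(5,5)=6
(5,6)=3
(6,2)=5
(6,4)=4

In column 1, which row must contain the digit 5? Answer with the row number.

Consider where 5 can go in column 1.
(2,1) is out (row 2 already has a 5).
(3,1) is out (row 3 already has a 5).
(4,1) is out (row 4 already has a 5).
(6,1) is out (row 6 already has a 5).
So the only cell in column 1 that can hold 5 is (1,1).
That is row 1.

1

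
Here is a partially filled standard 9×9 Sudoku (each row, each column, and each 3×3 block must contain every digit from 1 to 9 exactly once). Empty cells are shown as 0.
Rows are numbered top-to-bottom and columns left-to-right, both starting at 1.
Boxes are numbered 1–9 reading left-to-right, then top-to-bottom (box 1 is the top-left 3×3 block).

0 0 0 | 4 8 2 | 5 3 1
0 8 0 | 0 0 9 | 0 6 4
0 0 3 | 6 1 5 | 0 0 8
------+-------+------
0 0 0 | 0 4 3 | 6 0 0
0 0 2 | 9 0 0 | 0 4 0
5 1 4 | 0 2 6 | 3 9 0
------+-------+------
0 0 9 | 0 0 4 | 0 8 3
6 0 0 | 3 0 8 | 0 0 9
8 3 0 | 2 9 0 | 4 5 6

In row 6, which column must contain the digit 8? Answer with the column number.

4

Consider where 8 can go in row 6.
r6c9 is out (column 9 already has a 8).
So the only cell in row 6 that can hold 8 is r6c4.
That is column 4.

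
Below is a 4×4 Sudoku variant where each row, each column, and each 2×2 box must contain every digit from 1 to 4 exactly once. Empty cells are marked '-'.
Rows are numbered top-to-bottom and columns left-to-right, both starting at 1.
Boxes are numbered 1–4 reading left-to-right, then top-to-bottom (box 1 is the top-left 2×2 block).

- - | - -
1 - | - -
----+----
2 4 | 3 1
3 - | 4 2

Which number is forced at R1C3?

1

Cell R1C3 itself could take any of {1, 2} by direct elimination.
Consider where 1 can go in box 2.
R1C4 is out (column 4 already has a 1).
R2C3 is out (row 2 already has a 1).
R2C4 is out (row 2 already has a 1).
So the only cell in box 2 that can hold 1 is R1C3.
Therefore R1C3 = 1.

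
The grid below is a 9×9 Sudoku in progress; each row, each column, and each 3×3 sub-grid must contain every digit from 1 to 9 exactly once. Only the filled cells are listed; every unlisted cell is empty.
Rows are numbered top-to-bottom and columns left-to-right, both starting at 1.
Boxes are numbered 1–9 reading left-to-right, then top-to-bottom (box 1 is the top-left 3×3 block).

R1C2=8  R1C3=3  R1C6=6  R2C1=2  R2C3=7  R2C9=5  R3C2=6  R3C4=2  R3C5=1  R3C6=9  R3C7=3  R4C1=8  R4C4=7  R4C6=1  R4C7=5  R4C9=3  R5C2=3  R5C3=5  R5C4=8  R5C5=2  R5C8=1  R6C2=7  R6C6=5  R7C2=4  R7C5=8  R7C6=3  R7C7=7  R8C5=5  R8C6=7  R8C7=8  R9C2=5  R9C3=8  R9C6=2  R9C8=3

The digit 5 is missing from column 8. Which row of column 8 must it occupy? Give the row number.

7

Consider where 5 can go in column 8.
R1C8 is out (box 3 already has a 5). R2C8 is out (row 2 already has a 5). R3C8 is out (box 3 already has a 5). R4C8 is out (row 4 already has a 5). The remaining empty cells in column 8 are similarly blocked.
So the only cell in column 8 that can hold 5 is R7C8.
That is row 7.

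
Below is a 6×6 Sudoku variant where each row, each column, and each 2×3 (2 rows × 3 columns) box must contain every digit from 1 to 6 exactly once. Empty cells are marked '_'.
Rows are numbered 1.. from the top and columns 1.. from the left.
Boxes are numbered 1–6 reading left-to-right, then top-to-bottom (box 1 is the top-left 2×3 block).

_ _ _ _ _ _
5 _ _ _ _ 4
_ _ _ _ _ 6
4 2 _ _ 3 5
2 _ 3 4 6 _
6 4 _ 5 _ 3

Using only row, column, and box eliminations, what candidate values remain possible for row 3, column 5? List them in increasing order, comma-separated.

Row 3 already contains {6}.
Column 5 already contains {3, 6}.
Its 2×3 block (box 4) already contains {3, 5, 6}.
Removing those from 1–6 leaves {1, 2, 4} as the candidates for row 3, column 5.

1,2,4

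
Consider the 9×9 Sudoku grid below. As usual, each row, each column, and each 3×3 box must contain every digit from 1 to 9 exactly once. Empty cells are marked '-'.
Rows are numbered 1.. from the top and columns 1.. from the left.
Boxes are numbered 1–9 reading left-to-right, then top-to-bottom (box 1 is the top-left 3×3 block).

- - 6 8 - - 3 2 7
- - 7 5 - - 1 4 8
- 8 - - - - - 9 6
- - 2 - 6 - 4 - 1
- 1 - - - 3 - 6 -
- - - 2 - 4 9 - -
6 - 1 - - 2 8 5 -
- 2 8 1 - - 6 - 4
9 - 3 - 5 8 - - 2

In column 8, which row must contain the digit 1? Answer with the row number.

9

Consider where 1 can go in column 8.
row 4, column 8 is out (row 4 already has a 1).
row 6, column 8 is out (box 6 already has a 1).
row 8, column 8 is out (row 8 already has a 1).
So the only cell in column 8 that can hold 1 is row 9, column 8.
That is row 9.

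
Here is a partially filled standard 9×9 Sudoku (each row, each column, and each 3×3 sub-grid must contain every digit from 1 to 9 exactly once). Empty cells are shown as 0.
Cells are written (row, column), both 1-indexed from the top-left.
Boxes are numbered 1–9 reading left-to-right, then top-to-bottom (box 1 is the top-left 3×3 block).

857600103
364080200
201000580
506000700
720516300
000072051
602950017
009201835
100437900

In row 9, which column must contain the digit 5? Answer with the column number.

3

Consider where 5 can go in row 9.
(9,2) is out (column 2 already has a 5).
(9,8) is out (column 8 already has a 5).
(9,9) is out (column 9 already has a 5).
So the only cell in row 9 that can hold 5 is (9,3).
That is column 3.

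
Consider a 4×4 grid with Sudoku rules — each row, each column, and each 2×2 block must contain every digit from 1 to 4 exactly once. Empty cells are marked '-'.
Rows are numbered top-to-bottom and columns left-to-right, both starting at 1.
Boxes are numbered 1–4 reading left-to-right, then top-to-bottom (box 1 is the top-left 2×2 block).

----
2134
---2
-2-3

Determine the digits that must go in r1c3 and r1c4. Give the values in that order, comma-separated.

2,1

For r1c3:
  Consider where 2 can go in row 1.
  r1c1 is out (column 1 already has a 2).
  r1c2 is out (column 2 already has a 2).
  r1c4 is out (column 4 already has a 2).
  So the only cell in row 1 that can hold 2 is r1c3.
  So r1c3 = 2.
For r1c4:
  Row 1 already contains {}.
  Column 4 already contains {2, 3, 4}.
  Its 2×2 block (box 2) already contains {3, 4}.
  The only value from 1–4 not eliminated is 1, so r1c4 = 1.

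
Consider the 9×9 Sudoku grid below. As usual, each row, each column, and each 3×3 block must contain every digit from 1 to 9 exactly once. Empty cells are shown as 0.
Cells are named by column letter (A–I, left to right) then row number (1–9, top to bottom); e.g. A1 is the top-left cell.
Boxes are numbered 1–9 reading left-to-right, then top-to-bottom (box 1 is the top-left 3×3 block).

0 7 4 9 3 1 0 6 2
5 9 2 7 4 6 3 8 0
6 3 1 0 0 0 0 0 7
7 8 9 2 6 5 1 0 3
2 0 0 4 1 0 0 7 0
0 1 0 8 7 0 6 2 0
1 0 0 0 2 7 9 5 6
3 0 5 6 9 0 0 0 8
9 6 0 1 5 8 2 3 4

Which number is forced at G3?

Cell G3 itself could take any of {4, 5} by direct elimination.
Consider where 4 can go in column G.
G1 is out (row 1 already has a 4).
G5 is out (row 5 already has a 4).
G8 is out (box 9 already has a 4).
So the only cell in column G that can hold 4 is G3.
Therefore G3 = 4.

4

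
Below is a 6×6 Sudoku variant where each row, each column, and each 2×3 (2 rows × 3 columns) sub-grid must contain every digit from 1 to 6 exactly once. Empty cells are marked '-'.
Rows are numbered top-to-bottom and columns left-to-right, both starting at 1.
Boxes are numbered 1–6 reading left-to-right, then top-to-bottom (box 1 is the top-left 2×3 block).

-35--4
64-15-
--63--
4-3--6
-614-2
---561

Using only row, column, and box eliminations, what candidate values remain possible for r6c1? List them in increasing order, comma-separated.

Row 6 already contains {1, 5, 6}.
Column 1 already contains {4, 6}.
Its 2×3 block (box 5) already contains {1, 6}.
Removing those from 1–6 leaves {2, 3} as the candidates for r6c1.

2,3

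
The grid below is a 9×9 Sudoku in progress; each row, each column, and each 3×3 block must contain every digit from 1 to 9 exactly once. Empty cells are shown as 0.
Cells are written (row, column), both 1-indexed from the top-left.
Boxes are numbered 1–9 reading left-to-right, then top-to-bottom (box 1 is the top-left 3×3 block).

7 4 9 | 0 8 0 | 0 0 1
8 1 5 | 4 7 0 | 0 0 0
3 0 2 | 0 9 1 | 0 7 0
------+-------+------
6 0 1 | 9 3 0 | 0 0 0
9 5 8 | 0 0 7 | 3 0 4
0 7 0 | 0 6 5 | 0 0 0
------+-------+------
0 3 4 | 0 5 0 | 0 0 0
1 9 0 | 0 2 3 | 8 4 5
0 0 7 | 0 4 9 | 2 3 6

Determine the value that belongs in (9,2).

Row 9 already contains {2, 3, 4, 6, 7, 9}.
Column 2 already contains {1, 3, 4, 5, 7, 9}.
Its 3×3 block (box 7) already contains {1, 3, 4, 7, 9}.
The only value from 1–9 not eliminated is 8, so (9,2) = 8.

8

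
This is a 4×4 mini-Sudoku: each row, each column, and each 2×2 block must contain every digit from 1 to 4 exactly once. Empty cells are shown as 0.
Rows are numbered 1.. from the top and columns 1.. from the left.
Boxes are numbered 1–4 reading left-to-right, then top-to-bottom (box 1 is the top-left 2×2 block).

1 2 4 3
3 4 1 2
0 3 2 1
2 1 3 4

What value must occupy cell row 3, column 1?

Row 3 already contains {1, 2, 3}.
Column 1 already contains {1, 2, 3}.
Its 2×2 block (box 3) already contains {1, 2, 3}.
The only value from 1–4 not eliminated is 4, so row 3, column 1 = 4.

4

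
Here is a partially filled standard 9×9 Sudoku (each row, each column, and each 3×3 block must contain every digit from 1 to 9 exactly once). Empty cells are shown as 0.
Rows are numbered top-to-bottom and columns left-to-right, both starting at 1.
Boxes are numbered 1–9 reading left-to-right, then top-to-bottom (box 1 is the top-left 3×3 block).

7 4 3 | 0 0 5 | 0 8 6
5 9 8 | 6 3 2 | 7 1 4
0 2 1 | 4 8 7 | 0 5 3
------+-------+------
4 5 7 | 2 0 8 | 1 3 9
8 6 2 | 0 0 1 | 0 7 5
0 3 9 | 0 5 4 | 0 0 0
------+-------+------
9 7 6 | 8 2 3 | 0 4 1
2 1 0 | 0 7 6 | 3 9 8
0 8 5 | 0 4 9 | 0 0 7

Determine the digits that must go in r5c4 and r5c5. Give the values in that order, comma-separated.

For r5c4:
  Consider where 3 can go in box 5.
  r4c5 is out (row 4 already has a 3).
  r5c5 is out (column 5 already has a 3).
  r6c4 is out (row 6 already has a 3).
  So the only cell in box 5 that can hold 3 is r5c4.
  So r5c4 = 3.
For r5c5:
  Row 5 already contains {1, 2, 5, 6, 7, 8}.
  Column 5 already contains {2, 3, 4, 5, 7, 8}.
  Its 3×3 block (box 5) already contains {1, 2, 4, 5, 8}.
  The only value from 1–9 not eliminated is 9, so r5c5 = 9.

3,9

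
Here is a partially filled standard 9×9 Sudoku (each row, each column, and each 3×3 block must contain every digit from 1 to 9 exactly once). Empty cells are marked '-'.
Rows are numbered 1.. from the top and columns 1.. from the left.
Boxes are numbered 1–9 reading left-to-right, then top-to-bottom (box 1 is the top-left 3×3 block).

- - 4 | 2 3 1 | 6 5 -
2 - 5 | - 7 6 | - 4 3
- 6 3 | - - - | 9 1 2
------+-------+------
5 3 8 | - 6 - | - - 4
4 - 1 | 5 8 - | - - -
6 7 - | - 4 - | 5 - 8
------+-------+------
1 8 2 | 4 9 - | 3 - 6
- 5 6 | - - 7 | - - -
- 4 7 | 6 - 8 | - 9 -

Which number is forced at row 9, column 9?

Cell row 9, column 9 itself could take any of {1, 5} by direct elimination.
Consider where 5 can go in column 9.
row 1, column 9 is out (row 1 already has a 5).
row 5, column 9 is out (row 5 already has a 5).
row 8, column 9 is out (row 8 already has a 5).
So the only cell in column 9 that can hold 5 is row 9, column 9.
Therefore row 9, column 9 = 5.

5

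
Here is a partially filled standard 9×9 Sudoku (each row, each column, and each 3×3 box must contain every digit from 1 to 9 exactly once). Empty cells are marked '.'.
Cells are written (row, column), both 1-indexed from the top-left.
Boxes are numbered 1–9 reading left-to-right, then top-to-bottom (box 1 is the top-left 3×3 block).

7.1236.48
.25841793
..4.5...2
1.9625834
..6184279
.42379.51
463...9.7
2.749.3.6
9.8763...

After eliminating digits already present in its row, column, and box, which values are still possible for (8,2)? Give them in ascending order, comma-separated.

Row 8 already contains {2, 3, 4, 6, 7, 9}.
Column 2 already contains {2, 4, 6}.
Its 3×3 block (box 7) already contains {2, 3, 4, 6, 7, 8, 9}.
Removing those from 1–9 leaves {1, 5} as the candidates for (8,2).

1,5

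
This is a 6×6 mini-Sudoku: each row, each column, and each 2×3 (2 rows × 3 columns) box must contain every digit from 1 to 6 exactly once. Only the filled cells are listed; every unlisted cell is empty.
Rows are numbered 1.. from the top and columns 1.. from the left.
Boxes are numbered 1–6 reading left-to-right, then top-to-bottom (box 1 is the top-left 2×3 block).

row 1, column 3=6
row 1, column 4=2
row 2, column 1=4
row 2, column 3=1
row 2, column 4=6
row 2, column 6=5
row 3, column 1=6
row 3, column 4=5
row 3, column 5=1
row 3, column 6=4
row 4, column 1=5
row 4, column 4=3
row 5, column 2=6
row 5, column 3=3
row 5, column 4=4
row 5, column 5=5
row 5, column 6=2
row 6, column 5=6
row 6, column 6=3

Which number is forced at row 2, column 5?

3

Row 2 already contains {1, 4, 5, 6}.
Column 5 already contains {1, 5, 6}.
Its 2×3 block (box 2) already contains {2, 5, 6}.
The only value from 1–6 not eliminated is 3, so row 2, column 5 = 3.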